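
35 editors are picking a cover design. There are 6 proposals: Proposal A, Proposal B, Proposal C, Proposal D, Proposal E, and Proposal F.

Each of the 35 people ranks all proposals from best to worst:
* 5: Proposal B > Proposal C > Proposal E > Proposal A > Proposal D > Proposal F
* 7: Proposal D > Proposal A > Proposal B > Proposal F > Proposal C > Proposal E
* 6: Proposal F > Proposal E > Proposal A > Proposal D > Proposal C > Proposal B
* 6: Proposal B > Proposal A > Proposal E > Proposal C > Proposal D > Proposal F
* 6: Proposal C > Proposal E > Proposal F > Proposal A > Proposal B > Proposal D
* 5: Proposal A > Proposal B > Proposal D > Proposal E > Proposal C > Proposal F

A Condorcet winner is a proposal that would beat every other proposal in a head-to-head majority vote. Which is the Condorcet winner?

Proposal A

Proposal A vs Proposal B: 24–11
Proposal A vs Proposal C: 24–11
Proposal A vs Proposal D: 28–7
Proposal A vs Proposal E: 18–17
Proposal A vs Proposal F: 23–12
Proposal A beats every other proposal.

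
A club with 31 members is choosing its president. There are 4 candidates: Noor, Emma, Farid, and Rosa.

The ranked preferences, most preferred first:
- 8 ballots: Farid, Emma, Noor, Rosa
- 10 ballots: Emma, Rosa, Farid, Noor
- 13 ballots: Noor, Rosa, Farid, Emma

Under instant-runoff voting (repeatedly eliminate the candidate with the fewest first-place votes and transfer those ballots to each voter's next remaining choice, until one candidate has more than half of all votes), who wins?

Emma

Round 1: Noor 13, Emma 10, Farid 8, Rosa 0. Rosa eliminated.
Round 2: Noor 13, Emma 10, Farid 8. Farid eliminated.
Round 3: Noor 13, Emma 18. Emma has a majority (≥16).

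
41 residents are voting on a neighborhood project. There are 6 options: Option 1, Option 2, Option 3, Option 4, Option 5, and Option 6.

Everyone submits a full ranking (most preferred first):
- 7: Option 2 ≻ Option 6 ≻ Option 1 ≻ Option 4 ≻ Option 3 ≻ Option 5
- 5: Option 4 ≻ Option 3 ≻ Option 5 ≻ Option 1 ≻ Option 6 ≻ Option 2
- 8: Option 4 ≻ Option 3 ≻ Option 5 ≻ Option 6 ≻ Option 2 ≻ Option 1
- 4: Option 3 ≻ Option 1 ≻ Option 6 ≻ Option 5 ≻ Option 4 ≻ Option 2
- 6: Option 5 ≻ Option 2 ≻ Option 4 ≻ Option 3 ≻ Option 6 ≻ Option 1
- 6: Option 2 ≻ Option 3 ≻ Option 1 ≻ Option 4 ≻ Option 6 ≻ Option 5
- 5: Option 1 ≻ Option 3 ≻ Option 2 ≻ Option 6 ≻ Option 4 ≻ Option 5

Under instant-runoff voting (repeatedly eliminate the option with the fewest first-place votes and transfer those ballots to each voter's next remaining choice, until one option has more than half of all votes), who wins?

Option 2

Round 1: Option 1 5, Option 2 13, Option 3 4, Option 4 13, Option 5 6, Option 6 0. Option 6 eliminated.
Round 2: Option 1 5, Option 2 13, Option 3 4, Option 4 13, Option 5 6. Option 3 eliminated.
Round 3: Option 1 9, Option 2 13, Option 4 13, Option 5 6. Option 5 eliminated.
Round 4: Option 1 9, Option 2 19, Option 4 13. Option 1 eliminated.
Round 5: Option 2 24, Option 4 17. Option 2 has a majority (≥21).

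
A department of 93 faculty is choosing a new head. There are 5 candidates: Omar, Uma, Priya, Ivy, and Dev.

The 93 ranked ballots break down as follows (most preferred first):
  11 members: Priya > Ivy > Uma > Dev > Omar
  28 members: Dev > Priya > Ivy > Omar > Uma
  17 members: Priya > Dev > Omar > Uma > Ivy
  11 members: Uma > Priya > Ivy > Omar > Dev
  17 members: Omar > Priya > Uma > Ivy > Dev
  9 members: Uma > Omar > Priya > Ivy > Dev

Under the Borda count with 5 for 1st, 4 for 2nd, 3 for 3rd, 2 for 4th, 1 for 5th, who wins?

Priya

Omar: 11×1 + 28×2 + 17×3 + 11×2 + 17×5 + 9×4 = 261
Uma: 11×3 + 28×1 + 17×2 + 11×5 + 17×3 + 9×5 = 246
Priya: 11×5 + 28×4 + 17×5 + 11×4 + 17×4 + 9×3 = 391
Ivy: 11×4 + 28×3 + 17×1 + 11×3 + 17×2 + 9×2 = 230
Dev: 11×2 + 28×5 + 17×4 + 11×1 + 17×1 + 9×1 = 267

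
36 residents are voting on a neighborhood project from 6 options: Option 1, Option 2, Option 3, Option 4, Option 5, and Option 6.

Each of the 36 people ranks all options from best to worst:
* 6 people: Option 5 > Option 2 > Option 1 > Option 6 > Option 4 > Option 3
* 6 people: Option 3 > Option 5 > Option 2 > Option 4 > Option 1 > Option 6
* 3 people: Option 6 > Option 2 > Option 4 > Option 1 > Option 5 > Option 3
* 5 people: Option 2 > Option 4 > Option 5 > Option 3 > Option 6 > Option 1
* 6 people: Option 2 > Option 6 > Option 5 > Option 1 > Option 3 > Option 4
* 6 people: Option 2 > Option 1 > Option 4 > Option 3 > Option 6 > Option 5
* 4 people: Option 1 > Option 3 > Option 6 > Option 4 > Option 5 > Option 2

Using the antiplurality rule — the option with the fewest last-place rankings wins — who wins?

Option 2

Last-place votes: Option 1 5, Option 2 4, Option 3 9, Option 4 6, Option 5 6, Option 6 6.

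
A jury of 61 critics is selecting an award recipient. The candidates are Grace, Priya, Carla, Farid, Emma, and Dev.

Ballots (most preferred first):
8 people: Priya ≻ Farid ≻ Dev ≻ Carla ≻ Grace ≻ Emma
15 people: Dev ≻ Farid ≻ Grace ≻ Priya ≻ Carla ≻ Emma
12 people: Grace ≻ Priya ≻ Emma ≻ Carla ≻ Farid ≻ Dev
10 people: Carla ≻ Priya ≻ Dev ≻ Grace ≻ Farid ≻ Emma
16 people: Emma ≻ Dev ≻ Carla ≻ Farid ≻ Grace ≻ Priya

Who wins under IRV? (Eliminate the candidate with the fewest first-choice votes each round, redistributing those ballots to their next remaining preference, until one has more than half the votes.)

Dev

Round 1: Grace 12, Priya 8, Carla 10, Farid 0, Emma 16, Dev 15. Farid eliminated.
Round 2: Grace 12, Priya 8, Carla 10, Emma 16, Dev 15. Priya eliminated.
Round 3: Grace 12, Carla 10, Emma 16, Dev 23. Carla eliminated.
Round 4: Grace 12, Emma 16, Dev 33. Dev has a majority (≥31).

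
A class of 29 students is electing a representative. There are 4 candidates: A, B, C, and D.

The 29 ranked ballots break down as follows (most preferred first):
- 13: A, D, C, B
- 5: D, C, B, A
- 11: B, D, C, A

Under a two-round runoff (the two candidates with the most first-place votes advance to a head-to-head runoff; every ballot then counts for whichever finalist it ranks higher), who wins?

B

Round 1 first-place votes: A 13, B 11, C 0, D 5. A and B advance.
Runoff: A is ranked above B on 13 ballots, B above A on 16.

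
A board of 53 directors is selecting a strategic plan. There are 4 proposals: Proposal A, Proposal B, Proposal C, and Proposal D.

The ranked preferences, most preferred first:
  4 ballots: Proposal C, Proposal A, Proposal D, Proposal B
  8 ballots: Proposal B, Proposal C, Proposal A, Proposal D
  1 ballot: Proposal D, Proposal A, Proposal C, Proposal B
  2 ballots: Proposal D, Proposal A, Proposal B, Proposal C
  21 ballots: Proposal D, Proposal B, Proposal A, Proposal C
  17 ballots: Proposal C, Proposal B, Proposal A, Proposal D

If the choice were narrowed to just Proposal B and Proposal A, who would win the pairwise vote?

Proposal B

Proposal B is ranked above Proposal A on 46 ballots; Proposal A above Proposal B on 7.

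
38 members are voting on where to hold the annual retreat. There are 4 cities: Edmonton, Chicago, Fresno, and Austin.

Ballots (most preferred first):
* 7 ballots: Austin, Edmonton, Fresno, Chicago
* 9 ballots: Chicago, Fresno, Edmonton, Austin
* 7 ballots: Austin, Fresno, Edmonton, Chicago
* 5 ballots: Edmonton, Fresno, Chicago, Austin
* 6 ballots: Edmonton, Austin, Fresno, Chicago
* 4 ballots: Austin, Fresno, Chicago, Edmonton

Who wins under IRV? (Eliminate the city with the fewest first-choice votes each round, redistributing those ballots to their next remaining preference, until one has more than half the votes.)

Edmonton

Round 1: Edmonton 11, Chicago 9, Fresno 0, Austin 18. Fresno eliminated.
Round 2: Edmonton 11, Chicago 9, Austin 18. Chicago eliminated.
Round 3: Edmonton 20, Austin 18. Edmonton has a majority (≥20).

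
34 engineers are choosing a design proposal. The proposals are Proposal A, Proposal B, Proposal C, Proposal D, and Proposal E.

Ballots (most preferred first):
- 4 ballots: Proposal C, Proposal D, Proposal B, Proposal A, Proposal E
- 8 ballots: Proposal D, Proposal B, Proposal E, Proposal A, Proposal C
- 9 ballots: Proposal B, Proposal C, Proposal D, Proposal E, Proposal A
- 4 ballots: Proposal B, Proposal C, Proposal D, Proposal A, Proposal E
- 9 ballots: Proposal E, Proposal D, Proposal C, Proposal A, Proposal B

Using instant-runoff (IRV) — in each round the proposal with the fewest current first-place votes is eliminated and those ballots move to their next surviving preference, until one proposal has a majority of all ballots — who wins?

Round 1: Proposal A 0, Proposal B 13, Proposal C 4, Proposal D 8, Proposal E 9. Proposal A eliminated.
Round 2: Proposal B 13, Proposal C 4, Proposal D 8, Proposal E 9. Proposal C eliminated.
Round 3: Proposal B 13, Proposal D 12, Proposal E 9. Proposal E eliminated.
Round 4: Proposal B 13, Proposal D 21. Proposal D has a majority (≥18).

Proposal D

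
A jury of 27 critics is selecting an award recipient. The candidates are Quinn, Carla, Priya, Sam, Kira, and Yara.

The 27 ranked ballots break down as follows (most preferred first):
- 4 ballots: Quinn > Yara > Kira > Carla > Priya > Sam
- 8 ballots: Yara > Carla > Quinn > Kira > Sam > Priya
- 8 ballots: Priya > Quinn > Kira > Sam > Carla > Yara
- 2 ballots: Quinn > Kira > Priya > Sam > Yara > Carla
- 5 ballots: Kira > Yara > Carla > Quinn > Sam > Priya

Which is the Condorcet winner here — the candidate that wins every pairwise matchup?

Quinn

Quinn vs Carla: 14–13
Quinn vs Priya: 19–8
Quinn vs Sam: 27–0
Quinn vs Kira: 22–5
Quinn vs Yara: 14–13
Quinn beats every other candidate.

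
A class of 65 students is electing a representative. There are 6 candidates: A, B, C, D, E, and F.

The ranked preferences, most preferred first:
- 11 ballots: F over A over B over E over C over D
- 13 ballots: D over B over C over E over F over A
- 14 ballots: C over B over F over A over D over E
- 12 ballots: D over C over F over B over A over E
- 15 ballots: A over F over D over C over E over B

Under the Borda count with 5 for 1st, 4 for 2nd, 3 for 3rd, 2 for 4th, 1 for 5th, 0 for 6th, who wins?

A: 11×4 + 13×0 + 14×2 + 12×1 + 15×5 = 159
B: 11×3 + 13×4 + 14×4 + 12×2 + 15×0 = 165
C: 11×1 + 13×3 + 14×5 + 12×4 + 15×2 = 198
D: 11×0 + 13×5 + 14×1 + 12×5 + 15×3 = 184
E: 11×2 + 13×2 + 14×0 + 12×0 + 15×1 = 63
F: 11×5 + 13×1 + 14×3 + 12×3 + 15×4 = 206

F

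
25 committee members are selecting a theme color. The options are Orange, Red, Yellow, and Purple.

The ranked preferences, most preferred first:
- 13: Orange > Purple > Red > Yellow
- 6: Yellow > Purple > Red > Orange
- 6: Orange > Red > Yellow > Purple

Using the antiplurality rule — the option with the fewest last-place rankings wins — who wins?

Last-place votes: Orange 6, Red 0, Yellow 13, Purple 6.

Red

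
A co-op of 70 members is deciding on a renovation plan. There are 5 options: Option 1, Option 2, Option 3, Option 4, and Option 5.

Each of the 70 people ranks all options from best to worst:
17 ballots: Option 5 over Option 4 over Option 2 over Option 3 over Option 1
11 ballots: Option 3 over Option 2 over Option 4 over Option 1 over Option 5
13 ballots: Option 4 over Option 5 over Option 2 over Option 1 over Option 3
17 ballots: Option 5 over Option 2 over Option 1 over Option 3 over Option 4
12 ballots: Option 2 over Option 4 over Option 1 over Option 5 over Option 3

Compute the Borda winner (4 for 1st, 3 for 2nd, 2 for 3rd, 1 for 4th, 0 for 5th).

Option 1: 17×0 + 11×1 + 13×1 + 17×2 + 12×2 = 82
Option 2: 17×2 + 11×3 + 13×2 + 17×3 + 12×4 = 192
Option 3: 17×1 + 11×4 + 13×0 + 17×1 + 12×0 = 78
Option 4: 17×3 + 11×2 + 13×4 + 17×0 + 12×3 = 161
Option 5: 17×4 + 11×0 + 13×3 + 17×4 + 12×1 = 187

Option 2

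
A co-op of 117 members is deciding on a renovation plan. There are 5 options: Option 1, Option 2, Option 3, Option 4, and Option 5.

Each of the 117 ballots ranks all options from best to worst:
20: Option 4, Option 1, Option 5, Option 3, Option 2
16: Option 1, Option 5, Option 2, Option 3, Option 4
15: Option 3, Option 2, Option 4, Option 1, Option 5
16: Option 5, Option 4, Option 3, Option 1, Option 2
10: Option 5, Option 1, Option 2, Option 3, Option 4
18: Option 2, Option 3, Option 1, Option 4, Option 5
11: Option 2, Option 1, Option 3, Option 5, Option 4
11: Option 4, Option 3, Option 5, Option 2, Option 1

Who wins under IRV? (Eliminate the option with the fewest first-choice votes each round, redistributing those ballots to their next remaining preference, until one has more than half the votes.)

Option 5

Round 1: Option 1 16, Option 2 29, Option 3 15, Option 4 31, Option 5 26. Option 3 eliminated.
Round 2: Option 1 16, Option 2 44, Option 4 31, Option 5 26. Option 1 eliminated.
Round 3: Option 2 44, Option 4 31, Option 5 42. Option 4 eliminated.
Round 4: Option 2 44, Option 5 73. Option 5 has a majority (≥59).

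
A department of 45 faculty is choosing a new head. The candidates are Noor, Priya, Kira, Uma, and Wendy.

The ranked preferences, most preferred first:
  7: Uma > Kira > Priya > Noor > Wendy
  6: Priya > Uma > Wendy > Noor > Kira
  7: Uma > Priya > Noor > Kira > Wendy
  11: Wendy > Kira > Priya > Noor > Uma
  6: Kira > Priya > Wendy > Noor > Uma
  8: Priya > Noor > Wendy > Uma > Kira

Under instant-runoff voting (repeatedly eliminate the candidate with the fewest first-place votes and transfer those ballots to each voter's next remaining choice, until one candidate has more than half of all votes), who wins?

Round 1: Noor 0, Priya 14, Kira 6, Uma 14, Wendy 11. Noor eliminated.
Round 2: Priya 14, Kira 6, Uma 14, Wendy 11. Kira eliminated.
Round 3: Priya 20, Uma 14, Wendy 11. Wendy eliminated.
Round 4: Priya 31, Uma 14. Priya has a majority (≥23).

Priya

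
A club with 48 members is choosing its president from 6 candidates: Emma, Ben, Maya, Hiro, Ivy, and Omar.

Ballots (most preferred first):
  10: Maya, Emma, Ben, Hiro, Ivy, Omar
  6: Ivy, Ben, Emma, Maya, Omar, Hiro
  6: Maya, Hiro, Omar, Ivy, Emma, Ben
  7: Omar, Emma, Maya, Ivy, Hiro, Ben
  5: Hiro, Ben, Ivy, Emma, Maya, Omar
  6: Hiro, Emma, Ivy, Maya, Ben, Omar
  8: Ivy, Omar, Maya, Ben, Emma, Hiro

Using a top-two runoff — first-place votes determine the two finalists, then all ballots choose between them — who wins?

Ivy

Round 1 first-place votes: Emma 0, Ben 0, Maya 16, Hiro 11, Ivy 14, Omar 7. Maya and Ivy advance.
Runoff: Maya is ranked above Ivy on 23 ballots, Ivy above Maya on 25.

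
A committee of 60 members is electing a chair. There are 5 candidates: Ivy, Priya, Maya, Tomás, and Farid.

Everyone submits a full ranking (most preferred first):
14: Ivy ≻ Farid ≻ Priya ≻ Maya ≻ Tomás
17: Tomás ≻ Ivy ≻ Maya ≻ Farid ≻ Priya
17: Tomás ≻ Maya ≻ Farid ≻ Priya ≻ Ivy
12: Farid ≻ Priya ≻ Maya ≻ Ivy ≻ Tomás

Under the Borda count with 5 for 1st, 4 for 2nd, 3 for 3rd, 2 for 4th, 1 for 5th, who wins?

Farid

Ivy: 14×5 + 17×4 + 17×1 + 12×2 = 179
Priya: 14×3 + 17×1 + 17×2 + 12×4 = 141
Maya: 14×2 + 17×3 + 17×4 + 12×3 = 183
Tomás: 14×1 + 17×5 + 17×5 + 12×1 = 196
Farid: 14×4 + 17×2 + 17×3 + 12×5 = 201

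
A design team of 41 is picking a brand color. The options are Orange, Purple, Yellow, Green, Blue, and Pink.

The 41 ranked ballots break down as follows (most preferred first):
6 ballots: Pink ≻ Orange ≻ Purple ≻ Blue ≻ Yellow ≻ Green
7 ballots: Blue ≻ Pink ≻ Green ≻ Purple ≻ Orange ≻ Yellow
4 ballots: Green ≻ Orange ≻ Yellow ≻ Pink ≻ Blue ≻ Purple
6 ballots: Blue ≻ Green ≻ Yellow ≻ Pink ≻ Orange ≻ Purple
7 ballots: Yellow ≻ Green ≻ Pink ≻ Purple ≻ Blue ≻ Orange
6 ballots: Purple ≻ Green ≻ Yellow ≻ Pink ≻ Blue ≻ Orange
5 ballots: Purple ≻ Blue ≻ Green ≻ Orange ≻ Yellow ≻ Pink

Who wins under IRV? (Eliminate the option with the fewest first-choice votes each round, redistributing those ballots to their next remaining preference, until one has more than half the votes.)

Purple

Round 1: Orange 0, Purple 11, Yellow 7, Green 4, Blue 13, Pink 6. Orange eliminated.
Round 2: Purple 11, Yellow 7, Green 4, Blue 13, Pink 6. Green eliminated.
Round 3: Purple 11, Yellow 11, Blue 13, Pink 6. Pink eliminated.
Round 4: Purple 17, Yellow 11, Blue 13. Yellow eliminated.
Round 5: Purple 24, Blue 17. Purple has a majority (≥21).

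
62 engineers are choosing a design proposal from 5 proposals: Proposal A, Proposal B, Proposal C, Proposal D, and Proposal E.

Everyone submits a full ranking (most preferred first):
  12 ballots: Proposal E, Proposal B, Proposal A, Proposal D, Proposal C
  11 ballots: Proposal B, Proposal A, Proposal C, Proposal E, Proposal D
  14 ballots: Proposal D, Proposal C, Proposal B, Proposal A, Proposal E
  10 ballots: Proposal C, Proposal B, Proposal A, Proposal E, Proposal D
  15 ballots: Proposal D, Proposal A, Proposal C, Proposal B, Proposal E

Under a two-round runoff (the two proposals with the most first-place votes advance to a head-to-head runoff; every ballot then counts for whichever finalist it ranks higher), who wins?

Proposal E

Round 1 first-place votes: Proposal A 0, Proposal B 11, Proposal C 10, Proposal D 29, Proposal E 12. Proposal D and Proposal E advance.
Runoff: Proposal D is ranked above Proposal E on 29 ballots, Proposal E above Proposal D on 33.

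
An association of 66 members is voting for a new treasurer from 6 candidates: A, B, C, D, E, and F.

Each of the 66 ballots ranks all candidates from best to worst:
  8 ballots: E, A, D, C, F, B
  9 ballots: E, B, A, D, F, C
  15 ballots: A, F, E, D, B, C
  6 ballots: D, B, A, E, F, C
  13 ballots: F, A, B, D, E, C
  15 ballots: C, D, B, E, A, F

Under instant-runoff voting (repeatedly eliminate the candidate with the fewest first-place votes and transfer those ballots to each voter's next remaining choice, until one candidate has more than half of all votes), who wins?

Round 1: A 15, B 0, C 15, D 6, E 17, F 13. B eliminated.
Round 2: A 15, C 15, D 6, E 17, F 13. D eliminated.
Round 3: A 21, C 15, E 17, F 13. F eliminated.
Round 4: A 34, C 15, E 17. A has a majority (≥34).

A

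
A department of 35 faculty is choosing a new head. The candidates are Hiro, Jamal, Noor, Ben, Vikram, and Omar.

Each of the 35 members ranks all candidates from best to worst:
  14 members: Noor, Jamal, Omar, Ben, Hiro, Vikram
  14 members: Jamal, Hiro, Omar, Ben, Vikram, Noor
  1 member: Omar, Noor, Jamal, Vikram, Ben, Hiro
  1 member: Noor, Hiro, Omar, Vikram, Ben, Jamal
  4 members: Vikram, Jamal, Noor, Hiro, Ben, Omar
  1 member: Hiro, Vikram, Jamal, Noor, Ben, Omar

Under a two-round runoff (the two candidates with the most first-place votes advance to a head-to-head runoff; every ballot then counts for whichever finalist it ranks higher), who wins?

Jamal

Round 1 first-place votes: Hiro 1, Jamal 14, Noor 15, Ben 0, Vikram 4, Omar 1. Noor and Jamal advance.
Runoff: Noor is ranked above Jamal on 16 ballots, Jamal above Noor on 19.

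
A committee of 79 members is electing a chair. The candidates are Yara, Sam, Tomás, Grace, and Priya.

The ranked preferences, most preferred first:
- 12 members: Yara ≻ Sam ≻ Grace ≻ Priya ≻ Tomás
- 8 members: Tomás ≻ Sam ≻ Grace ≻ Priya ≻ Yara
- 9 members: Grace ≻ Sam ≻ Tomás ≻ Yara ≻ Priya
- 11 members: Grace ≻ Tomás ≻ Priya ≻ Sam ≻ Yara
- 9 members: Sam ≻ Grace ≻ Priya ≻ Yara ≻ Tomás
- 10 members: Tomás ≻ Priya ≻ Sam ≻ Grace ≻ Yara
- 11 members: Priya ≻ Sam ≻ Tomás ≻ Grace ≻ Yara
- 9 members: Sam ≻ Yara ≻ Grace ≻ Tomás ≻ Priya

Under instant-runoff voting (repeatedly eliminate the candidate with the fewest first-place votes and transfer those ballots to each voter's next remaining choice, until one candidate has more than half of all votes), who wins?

Round 1: Yara 12, Sam 18, Tomás 18, Grace 20, Priya 11. Priya eliminated.
Round 2: Yara 12, Sam 29, Tomás 18, Grace 20. Yara eliminated.
Round 3: Sam 41, Tomás 18, Grace 20. Sam has a majority (≥40).

Sam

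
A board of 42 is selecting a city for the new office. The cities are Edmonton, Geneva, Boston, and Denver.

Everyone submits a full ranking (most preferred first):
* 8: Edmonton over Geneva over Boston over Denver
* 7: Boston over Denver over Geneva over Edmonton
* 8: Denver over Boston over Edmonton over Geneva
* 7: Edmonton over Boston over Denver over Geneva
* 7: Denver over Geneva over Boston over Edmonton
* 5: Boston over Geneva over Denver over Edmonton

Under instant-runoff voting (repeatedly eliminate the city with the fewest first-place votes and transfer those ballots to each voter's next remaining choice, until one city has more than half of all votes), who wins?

Round 1: Edmonton 15, Geneva 0, Boston 12, Denver 15. Geneva eliminated.
Round 2: Edmonton 15, Boston 12, Denver 15. Boston eliminated.
Round 3: Edmonton 15, Denver 27. Denver has a majority (≥22).

Denver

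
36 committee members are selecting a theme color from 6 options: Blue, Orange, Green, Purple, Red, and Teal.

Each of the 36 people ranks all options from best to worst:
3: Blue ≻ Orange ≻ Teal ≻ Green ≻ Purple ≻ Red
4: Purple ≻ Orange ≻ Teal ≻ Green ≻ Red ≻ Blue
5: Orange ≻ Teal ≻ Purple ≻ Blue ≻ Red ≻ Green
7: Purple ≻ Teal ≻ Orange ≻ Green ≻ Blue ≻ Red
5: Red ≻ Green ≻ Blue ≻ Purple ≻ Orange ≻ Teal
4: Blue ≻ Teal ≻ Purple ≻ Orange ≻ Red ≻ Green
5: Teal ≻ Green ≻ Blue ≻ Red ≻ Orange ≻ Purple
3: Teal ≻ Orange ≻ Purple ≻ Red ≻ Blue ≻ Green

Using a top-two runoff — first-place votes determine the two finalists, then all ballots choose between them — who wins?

Teal

Round 1 first-place votes: Blue 7, Orange 5, Green 0, Purple 11, Red 5, Teal 8. Purple and Teal advance.
Runoff: Purple is ranked above Teal on 16 ballots, Teal above Purple on 20.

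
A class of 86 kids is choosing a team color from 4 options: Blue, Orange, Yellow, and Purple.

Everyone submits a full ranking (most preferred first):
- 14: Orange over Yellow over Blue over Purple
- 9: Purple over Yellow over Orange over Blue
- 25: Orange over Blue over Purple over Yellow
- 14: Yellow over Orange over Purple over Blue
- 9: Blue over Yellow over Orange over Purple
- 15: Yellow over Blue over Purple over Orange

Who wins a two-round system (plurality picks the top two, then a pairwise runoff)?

Yellow

Round 1 first-place votes: Blue 9, Orange 39, Yellow 29, Purple 9. Orange and Yellow advance.
Runoff: Orange is ranked above Yellow on 39 ballots, Yellow above Orange on 47.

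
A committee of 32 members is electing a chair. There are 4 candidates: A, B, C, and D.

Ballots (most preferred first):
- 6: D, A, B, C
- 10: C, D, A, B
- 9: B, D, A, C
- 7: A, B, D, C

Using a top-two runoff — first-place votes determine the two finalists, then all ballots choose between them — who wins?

B

Round 1 first-place votes: A 7, B 9, C 10, D 6. C and B advance.
Runoff: C is ranked above B on 10 ballots, B above C on 22.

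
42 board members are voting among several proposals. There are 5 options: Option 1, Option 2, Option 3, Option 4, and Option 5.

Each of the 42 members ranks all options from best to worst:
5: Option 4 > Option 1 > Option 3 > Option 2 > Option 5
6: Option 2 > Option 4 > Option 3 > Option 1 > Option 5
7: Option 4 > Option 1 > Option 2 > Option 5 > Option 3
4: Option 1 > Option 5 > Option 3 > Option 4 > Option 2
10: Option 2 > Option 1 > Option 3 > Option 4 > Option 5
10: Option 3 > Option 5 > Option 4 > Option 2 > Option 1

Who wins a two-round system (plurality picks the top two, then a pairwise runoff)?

Option 4

Round 1 first-place votes: Option 1 4, Option 2 16, Option 3 10, Option 4 12, Option 5 0. Option 2 and Option 4 advance.
Runoff: Option 2 is ranked above Option 4 on 16 ballots, Option 4 above Option 2 on 26.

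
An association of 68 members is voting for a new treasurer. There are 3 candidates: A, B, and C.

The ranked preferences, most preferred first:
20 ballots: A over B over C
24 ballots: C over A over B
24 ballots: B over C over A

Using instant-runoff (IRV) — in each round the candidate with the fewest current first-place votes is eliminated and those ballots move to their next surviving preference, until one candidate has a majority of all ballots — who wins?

Round 1: A 20, B 24, C 24. A eliminated.
Round 2: B 44, C 24. B has a majority (≥35).

B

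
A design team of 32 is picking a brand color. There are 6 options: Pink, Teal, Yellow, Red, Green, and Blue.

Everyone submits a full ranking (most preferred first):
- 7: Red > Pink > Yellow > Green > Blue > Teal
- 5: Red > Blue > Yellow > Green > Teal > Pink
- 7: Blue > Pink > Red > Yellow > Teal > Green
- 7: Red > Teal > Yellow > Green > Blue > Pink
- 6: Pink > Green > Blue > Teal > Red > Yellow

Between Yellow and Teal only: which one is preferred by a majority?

Yellow

Yellow is ranked above Teal on 19 ballots; Teal above Yellow on 13.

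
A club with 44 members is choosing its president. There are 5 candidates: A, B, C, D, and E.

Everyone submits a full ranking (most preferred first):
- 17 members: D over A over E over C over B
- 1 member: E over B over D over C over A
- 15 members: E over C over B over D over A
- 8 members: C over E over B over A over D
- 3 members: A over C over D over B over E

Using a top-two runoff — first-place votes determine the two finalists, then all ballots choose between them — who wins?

E

Round 1 first-place votes: A 3, B 0, C 8, D 17, E 16. D and E advance.
Runoff: D is ranked above E on 20 ballots, E above D on 24.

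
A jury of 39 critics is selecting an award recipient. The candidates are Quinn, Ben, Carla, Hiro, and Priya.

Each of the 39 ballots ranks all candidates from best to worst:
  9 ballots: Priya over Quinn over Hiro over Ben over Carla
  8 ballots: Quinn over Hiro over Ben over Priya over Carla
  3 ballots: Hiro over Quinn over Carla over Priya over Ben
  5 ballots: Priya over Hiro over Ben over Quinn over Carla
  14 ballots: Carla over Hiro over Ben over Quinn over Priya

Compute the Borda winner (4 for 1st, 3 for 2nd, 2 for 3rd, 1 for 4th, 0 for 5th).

Quinn: 9×3 + 8×4 + 3×3 + 5×1 + 14×1 = 87
Ben: 9×1 + 8×2 + 3×0 + 5×2 + 14×2 = 63
Carla: 9×0 + 8×0 + 3×2 + 5×0 + 14×4 = 62
Hiro: 9×2 + 8×3 + 3×4 + 5×3 + 14×3 = 111
Priya: 9×4 + 8×1 + 3×1 + 5×4 + 14×0 = 67

Hiro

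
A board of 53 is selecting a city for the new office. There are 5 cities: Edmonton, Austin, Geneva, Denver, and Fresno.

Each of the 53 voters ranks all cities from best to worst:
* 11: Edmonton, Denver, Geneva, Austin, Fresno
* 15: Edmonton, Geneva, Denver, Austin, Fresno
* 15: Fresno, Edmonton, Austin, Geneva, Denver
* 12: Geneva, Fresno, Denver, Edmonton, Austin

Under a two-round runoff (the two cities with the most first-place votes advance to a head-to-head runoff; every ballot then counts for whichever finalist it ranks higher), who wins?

Round 1 first-place votes: Edmonton 26, Austin 0, Geneva 12, Denver 0, Fresno 15. Edmonton and Fresno advance.
Runoff: Edmonton is ranked above Fresno on 26 ballots, Fresno above Edmonton on 27.

Fresno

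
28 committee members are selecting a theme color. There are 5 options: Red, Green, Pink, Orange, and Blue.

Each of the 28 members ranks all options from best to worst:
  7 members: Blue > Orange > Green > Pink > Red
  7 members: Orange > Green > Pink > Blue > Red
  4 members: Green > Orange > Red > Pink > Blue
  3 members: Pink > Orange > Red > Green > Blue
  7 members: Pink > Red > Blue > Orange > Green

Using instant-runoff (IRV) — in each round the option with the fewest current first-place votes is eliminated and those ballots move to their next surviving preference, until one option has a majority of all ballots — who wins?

Round 1: Red 0, Green 4, Pink 10, Orange 7, Blue 7. Red eliminated.
Round 2: Green 4, Pink 10, Orange 7, Blue 7. Green eliminated.
Round 3: Pink 10, Orange 11, Blue 7. Blue eliminated.
Round 4: Pink 10, Orange 18. Orange has a majority (≥15).

Orange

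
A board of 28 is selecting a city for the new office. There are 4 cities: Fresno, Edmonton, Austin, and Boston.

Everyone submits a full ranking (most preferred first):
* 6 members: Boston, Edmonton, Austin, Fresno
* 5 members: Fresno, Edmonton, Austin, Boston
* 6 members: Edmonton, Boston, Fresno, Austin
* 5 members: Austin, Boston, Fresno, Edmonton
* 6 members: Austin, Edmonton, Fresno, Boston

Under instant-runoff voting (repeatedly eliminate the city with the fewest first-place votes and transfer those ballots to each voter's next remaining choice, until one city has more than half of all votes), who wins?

Edmonton

Round 1: Fresno 5, Edmonton 6, Austin 11, Boston 6. Fresno eliminated.
Round 2: Edmonton 11, Austin 11, Boston 6. Boston eliminated.
Round 3: Edmonton 17, Austin 11. Edmonton has a majority (≥15).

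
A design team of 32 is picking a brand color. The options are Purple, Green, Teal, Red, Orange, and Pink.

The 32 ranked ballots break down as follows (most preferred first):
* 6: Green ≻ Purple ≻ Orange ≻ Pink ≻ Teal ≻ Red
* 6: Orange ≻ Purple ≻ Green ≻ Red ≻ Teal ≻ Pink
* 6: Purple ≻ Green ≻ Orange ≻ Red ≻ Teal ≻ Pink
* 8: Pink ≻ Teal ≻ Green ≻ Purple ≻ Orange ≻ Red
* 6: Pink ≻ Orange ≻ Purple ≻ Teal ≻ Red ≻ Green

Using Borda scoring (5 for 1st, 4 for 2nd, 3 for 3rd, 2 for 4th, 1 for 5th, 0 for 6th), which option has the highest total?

Purple

Purple: 6×4 + 6×4 + 6×5 + 8×2 + 6×3 = 112
Green: 6×5 + 6×3 + 6×4 + 8×3 + 6×0 = 96
Teal: 6×1 + 6×1 + 6×1 + 8×4 + 6×2 = 62
Red: 6×0 + 6×2 + 6×2 + 8×0 + 6×1 = 30
Orange: 6×3 + 6×5 + 6×3 + 8×1 + 6×4 = 98
Pink: 6×2 + 6×0 + 6×0 + 8×5 + 6×5 = 82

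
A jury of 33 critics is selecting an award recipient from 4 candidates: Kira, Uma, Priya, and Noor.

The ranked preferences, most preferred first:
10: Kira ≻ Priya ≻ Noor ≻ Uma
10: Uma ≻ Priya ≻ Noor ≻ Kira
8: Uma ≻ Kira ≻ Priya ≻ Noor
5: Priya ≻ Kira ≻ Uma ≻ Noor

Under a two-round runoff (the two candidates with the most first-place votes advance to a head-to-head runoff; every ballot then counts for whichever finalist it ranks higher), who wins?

Round 1 first-place votes: Kira 10, Uma 18, Priya 5, Noor 0. Uma and Kira advance.
Runoff: Uma is ranked above Kira on 18 ballots, Kira above Uma on 15.

Uma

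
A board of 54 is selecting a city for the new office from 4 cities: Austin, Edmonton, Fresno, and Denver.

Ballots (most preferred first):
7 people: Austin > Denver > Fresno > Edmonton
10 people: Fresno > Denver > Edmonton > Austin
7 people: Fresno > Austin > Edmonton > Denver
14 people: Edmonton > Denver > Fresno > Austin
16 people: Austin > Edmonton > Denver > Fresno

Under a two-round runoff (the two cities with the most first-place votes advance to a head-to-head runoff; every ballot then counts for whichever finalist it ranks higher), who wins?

Round 1 first-place votes: Austin 23, Edmonton 14, Fresno 17, Denver 0. Austin and Fresno advance.
Runoff: Austin is ranked above Fresno on 23 ballots, Fresno above Austin on 31.

Fresno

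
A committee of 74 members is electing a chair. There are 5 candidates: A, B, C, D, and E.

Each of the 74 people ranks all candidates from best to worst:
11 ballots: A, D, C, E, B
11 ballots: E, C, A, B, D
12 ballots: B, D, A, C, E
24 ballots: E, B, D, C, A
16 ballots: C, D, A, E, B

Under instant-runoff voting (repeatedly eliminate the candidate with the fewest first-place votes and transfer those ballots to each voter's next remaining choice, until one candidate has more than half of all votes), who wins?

Round 1: A 11, B 12, C 16, D 0, E 35. D eliminated.
Round 2: A 11, B 12, C 16, E 35. A eliminated.
Round 3: B 12, C 27, E 35. B eliminated.
Round 4: C 39, E 35. C has a majority (≥38).

C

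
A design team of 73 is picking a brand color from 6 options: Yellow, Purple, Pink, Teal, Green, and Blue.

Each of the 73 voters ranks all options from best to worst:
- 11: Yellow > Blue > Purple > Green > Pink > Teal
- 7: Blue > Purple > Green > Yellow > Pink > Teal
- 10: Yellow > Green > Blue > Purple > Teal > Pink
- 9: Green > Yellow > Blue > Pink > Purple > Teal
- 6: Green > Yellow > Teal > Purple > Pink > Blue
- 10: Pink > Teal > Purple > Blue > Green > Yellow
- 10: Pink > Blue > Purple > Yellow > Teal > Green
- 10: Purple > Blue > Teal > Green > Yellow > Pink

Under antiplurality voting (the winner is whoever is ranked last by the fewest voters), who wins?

Purple

Last-place votes: Yellow 10, Purple 0, Pink 20, Teal 27, Green 10, Blue 6.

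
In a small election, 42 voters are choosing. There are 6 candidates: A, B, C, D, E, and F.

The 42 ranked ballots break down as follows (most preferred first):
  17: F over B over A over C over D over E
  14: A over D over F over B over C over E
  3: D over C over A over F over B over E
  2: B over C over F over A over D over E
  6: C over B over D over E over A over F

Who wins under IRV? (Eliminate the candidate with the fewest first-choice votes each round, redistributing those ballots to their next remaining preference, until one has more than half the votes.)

Round 1: A 14, B 2, C 6, D 3, E 0, F 17. E eliminated.
Round 2: A 14, B 2, C 6, D 3, F 17. B eliminated.
Round 3: A 14, C 8, D 3, F 17. D eliminated.
Round 4: A 14, C 11, F 17. C eliminated.
Round 5: A 23, F 19. A has a majority (≥22).

A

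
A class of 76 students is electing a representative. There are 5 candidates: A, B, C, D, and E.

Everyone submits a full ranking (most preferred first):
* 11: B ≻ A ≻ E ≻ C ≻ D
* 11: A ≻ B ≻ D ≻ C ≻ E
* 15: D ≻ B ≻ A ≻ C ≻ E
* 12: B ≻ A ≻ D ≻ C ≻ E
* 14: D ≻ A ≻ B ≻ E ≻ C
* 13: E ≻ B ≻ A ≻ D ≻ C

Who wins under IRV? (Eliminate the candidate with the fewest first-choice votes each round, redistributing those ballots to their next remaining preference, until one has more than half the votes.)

B

Round 1: A 11, B 23, C 0, D 29, E 13. C eliminated.
Round 2: A 11, B 23, D 29, E 13. A eliminated.
Round 3: B 34, D 29, E 13. E eliminated.
Round 4: B 47, D 29. B has a majority (≥39).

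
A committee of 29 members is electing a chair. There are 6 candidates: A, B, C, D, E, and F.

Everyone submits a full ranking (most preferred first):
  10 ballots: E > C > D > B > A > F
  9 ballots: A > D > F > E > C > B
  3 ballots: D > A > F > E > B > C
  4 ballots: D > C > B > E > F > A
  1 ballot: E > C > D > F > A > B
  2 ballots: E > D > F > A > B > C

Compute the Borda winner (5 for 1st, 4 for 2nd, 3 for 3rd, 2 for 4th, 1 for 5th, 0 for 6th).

A: 10×1 + 9×5 + 3×4 + 4×0 + 1×1 + 2×2 = 72
B: 10×2 + 9×0 + 3×1 + 4×3 + 1×0 + 2×1 = 37
C: 10×4 + 9×1 + 3×0 + 4×4 + 1×4 + 2×0 = 69
D: 10×3 + 9×4 + 3×5 + 4×5 + 1×3 + 2×4 = 112
E: 10×5 + 9×2 + 3×2 + 4×2 + 1×5 + 2×5 = 97
F: 10×0 + 9×3 + 3×3 + 4×1 + 1×2 + 2×3 = 48

D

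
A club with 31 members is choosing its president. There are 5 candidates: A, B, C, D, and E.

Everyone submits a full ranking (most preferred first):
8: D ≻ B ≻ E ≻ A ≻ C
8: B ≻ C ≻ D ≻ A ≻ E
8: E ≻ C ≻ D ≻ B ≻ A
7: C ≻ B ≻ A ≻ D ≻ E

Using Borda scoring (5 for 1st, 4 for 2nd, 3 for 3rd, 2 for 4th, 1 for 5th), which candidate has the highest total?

A: 8×2 + 8×2 + 8×1 + 7×3 = 61
B: 8×4 + 8×5 + 8×2 + 7×4 = 116
C: 8×1 + 8×4 + 8×4 + 7×5 = 107
D: 8×5 + 8×3 + 8×3 + 7×2 = 102
E: 8×3 + 8×1 + 8×5 + 7×1 = 79

B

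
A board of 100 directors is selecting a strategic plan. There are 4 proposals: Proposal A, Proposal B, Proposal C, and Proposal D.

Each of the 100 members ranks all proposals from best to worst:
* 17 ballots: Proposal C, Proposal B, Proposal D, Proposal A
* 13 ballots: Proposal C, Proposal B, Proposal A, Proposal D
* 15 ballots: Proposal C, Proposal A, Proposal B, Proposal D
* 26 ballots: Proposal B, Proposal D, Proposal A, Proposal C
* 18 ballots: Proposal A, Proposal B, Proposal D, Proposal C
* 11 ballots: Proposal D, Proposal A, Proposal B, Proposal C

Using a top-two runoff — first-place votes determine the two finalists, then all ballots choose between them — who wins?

Round 1 first-place votes: Proposal A 18, Proposal B 26, Proposal C 45, Proposal D 11. Proposal C and Proposal B advance.
Runoff: Proposal C is ranked above Proposal B on 45 ballots, Proposal B above Proposal C on 55.

Proposal B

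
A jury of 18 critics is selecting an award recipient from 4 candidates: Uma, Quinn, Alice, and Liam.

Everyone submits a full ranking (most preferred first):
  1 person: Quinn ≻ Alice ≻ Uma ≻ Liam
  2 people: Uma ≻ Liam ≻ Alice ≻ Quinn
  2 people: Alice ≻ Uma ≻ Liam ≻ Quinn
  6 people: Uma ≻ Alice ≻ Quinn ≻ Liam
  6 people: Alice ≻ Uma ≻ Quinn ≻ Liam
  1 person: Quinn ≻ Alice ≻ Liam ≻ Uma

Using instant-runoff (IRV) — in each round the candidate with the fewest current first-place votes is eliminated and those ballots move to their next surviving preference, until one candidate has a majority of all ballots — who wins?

Round 1: Uma 8, Quinn 2, Alice 8, Liam 0. Liam eliminated.
Round 2: Uma 8, Quinn 2, Alice 8. Quinn eliminated.
Round 3: Uma 8, Alice 10. Alice has a majority (≥10).

Alice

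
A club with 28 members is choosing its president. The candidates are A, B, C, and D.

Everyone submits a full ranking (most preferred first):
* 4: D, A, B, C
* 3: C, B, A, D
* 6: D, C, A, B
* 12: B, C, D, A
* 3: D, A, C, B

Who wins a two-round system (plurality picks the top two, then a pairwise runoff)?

B

Round 1 first-place votes: A 0, B 12, C 3, D 13. D and B advance.
Runoff: D is ranked above B on 13 ballots, B above D on 15.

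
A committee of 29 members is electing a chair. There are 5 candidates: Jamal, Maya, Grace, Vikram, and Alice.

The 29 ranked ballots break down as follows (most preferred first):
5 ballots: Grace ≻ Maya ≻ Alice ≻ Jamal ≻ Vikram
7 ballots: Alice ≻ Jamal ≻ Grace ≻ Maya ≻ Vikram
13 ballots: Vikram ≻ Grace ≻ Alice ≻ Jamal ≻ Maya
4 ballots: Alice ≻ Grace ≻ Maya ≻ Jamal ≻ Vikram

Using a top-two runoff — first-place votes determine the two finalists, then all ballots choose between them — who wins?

Alice

Round 1 first-place votes: Jamal 0, Maya 0, Grace 5, Vikram 13, Alice 11. Vikram and Alice advance.
Runoff: Vikram is ranked above Alice on 13 ballots, Alice above Vikram on 16.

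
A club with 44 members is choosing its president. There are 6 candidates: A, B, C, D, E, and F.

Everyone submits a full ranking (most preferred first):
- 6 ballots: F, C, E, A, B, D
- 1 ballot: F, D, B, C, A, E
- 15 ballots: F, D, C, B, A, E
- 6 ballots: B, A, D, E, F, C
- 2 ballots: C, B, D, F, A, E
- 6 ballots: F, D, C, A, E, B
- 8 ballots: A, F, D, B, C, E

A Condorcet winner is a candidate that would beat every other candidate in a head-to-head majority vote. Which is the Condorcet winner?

F

F vs A: 30–14
F vs B: 36–8
F vs C: 42–2
F vs D: 36–8
F vs E: 38–6
F beats every other candidate.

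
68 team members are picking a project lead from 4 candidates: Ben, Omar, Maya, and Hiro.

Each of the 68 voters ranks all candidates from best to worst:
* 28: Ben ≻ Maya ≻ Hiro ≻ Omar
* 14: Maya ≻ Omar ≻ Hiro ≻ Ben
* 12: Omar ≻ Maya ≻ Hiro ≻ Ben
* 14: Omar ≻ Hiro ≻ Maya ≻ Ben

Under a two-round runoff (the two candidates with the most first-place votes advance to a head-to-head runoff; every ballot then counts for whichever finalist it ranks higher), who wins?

Round 1 first-place votes: Ben 28, Omar 26, Maya 14, Hiro 0. Ben and Omar advance.
Runoff: Ben is ranked above Omar on 28 ballots, Omar above Ben on 40.

Omar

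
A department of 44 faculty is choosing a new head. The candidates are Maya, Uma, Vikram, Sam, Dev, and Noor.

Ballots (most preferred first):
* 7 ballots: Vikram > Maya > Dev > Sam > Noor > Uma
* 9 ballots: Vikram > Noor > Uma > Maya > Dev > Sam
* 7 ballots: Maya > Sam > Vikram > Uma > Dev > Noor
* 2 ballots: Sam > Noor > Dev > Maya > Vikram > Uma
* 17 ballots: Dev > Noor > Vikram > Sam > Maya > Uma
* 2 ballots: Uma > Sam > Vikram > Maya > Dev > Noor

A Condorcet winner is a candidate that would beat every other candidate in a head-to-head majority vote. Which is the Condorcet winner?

Vikram vs Maya: 35–9
Vikram vs Uma: 42–2
Vikram vs Sam: 33–11
Vikram vs Dev: 25–19
Vikram vs Noor: 25–19
Vikram beats every other candidate.

Vikram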